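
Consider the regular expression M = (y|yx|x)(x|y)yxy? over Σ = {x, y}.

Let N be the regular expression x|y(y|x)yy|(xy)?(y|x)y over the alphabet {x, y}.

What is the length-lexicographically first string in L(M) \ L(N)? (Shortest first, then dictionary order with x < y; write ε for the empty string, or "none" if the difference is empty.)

The string xxyx is accepted by M but not by N.
No shorter string lies in the difference, and xxyx is the lexicographically first length-4 string in L(M) \ L(N).

xxyx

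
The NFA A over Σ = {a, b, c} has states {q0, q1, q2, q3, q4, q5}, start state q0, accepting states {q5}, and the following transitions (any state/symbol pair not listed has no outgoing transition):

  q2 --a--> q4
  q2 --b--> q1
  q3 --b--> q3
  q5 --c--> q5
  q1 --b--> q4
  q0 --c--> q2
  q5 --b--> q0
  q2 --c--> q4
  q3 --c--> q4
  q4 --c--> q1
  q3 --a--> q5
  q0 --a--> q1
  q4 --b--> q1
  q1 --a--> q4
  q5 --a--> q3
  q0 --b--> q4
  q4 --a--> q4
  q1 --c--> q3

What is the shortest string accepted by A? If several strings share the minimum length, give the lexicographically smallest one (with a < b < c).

aca

A breadth-first search from q0 reaches an accepting state first via the path q0 → q1 → q3 → q5 on input aca.
No string of length < 3 is accepted (BFS exhausts all shorter strings without reaching an accepting state), and aca is the lexicographically least accepting string of length 3.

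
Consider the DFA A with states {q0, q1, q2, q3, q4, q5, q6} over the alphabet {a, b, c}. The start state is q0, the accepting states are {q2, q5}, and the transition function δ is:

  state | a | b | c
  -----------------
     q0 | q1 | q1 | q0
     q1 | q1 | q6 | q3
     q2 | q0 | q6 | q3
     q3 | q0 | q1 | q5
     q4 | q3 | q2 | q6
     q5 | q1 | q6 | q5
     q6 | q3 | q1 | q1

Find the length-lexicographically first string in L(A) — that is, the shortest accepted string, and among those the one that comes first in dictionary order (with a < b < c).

A breadth-first search from q0 reaches an accepting state first via the path q0 → q1 → q3 → q5 on input acc.
No string of length < 3 is accepted (BFS exhausts all shorter strings without reaching an accepting state), and acc is the lexicographically least accepting string of length 3.

acc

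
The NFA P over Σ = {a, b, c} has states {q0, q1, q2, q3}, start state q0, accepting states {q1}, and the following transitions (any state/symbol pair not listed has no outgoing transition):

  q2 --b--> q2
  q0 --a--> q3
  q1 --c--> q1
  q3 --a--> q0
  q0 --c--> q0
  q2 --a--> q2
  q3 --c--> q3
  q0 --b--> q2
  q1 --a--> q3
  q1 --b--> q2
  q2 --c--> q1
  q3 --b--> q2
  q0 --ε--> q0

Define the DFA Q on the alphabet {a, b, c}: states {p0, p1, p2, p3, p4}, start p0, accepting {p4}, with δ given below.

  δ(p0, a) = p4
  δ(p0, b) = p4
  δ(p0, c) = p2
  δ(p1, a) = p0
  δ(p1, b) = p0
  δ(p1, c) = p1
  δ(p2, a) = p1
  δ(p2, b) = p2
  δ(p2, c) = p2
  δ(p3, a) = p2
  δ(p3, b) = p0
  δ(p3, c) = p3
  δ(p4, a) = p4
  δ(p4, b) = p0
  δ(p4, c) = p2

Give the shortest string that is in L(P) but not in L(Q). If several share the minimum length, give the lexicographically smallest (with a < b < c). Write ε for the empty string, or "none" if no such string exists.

bc

The string bc is accepted by P but not by Q.
No shorter string lies in the difference, and bc is the lexicographically first length-2 string in L(P) \ L(Q).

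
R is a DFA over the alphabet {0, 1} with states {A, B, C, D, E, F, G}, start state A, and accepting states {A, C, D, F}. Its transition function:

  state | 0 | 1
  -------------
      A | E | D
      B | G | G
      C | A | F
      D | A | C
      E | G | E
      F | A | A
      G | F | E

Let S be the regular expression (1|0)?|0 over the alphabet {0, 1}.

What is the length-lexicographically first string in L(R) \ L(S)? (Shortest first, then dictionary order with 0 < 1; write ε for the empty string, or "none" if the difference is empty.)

10

The string 10 is accepted by R but not by S.
No shorter string lies in the difference, and 10 is the lexicographically first length-2 string in L(R) \ L(S).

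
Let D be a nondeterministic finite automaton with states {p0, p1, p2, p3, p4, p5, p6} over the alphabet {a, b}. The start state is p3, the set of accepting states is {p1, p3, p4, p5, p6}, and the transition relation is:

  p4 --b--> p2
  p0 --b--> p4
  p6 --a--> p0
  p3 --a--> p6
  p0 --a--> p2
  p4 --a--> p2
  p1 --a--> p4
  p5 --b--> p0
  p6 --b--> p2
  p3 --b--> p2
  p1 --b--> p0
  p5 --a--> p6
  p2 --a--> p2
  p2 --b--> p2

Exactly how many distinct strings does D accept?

The useful subgraph on states {p0, p3, p4, p6} is acyclic, so L(D) is finite; the longest accepting path visits 4 useful states, giving maximum string length 3.
Counting accepting paths from p3 by length: 1 of length 0, 1 of length 1, 1 of length 3. Total 3.

3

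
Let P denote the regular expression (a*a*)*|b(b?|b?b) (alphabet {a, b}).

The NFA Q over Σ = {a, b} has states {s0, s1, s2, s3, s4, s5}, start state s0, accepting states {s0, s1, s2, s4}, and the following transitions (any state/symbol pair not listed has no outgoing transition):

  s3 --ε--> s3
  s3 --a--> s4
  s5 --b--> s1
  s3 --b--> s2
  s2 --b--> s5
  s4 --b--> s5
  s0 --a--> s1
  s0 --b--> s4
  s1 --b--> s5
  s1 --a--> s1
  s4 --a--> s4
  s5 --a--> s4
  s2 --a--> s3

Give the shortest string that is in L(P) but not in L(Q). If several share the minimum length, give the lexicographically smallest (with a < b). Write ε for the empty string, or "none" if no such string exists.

The string bb is accepted by P but not by Q.
No shorter string lies in the difference, and bb is the lexicographically first length-2 string in L(P) \ L(Q).

bb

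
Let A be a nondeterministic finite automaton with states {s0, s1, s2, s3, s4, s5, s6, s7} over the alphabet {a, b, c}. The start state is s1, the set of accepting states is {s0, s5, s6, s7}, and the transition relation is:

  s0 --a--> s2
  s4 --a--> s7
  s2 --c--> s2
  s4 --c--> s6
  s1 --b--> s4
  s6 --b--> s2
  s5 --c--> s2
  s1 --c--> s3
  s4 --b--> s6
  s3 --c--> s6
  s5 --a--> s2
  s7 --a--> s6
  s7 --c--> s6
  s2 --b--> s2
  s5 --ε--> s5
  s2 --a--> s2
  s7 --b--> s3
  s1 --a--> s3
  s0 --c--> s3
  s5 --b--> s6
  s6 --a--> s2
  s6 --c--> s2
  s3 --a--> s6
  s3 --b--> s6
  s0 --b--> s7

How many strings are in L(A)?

14

The useful subgraph on states {s1, s3, s4, s6, s7} is acyclic, so L(A) is finite; the longest accepting path visits 5 useful states, giving maximum string length 4.
Counting accepting paths from s1 by length: 9 of length 2, 2 of length 3, 3 of length 4. Total 14.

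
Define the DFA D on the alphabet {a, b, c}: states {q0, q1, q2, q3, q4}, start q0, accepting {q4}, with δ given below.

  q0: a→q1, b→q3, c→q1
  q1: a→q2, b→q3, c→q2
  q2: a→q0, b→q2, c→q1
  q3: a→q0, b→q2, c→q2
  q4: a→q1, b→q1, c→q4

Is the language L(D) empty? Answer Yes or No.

The states reachable from the start state are {q0, q1, q2, q3}.
None of the accepting states {q4} is reachable, so no string is accepted and L(D) = ∅.

Yes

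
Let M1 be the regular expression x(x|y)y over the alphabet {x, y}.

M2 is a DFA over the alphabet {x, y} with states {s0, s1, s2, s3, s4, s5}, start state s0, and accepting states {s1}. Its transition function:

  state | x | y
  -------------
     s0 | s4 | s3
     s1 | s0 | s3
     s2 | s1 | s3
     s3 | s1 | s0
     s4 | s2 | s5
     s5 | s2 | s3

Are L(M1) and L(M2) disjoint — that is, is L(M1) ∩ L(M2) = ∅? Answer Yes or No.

Converting the expression M1 to a DFA (subset construction, then merging equivalent states) gives the minimal DFA with states {r0, r1, r2, r3, r4}, start state r0, accepting states {r4} and transitions r0: x→r1, y→r2; r1: x→r3, y→r3; r2: x→r2, y→r2; r3: x→r2, y→r4; r4: x→r2, y→r2.
Exploring the product automaton M1 × M2 from the start pair (r0, s0), following both machines on each input symbol, reaches 11 state pairs: (r0, s0), (r1, s4), (r2, s3), (r3, s2), (r3, s5), (r2, s1), (r2, s0), (r4, s3), (r2, s2), (r2, s4), (r2, s5).
M1 accepts in {r4} and M2 accepts in {s1}; no reachable pair has both components accepting, so no string drives both machines to acceptance simultaneously and L(M1) ∩ L(M2) = ∅.
So no string is accepted by both, and the intersection is empty.

Yes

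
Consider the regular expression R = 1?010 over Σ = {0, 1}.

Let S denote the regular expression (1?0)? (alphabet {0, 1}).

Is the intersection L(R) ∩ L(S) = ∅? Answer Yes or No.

Converting the expression R to a DFA (subset construction, then merging equivalent states) gives the minimal DFA with states {r0, r1, r2, r3, r4, r5}, start state r0, accepting states {r5} and transitions r0: 0→r1, 1→r2; r1: 0→r3, 1→r4; r2: 0→r1, 1→r3; r3: 0→r3, 1→r3; r4: 0→r5, 1→r3; r5: 0→r3, 1→r3.
Converting the expression S to a DFA (subset construction, then merging equivalent states) gives the minimal DFA with states {s0, s1, s2, s3}, start state s0, accepting states {s0, s1} and transitions s0: 0→s1, 1→s2; s1: 0→s3, 1→s3; s2: 0→s1, 1→s3; s3: 0→s3, 1→s3.
Exploring the product automaton R × S from the start pair (r0, s0), following both machines on each input symbol, reaches 6 state pairs: (r0, s0), (r1, s1), (r2, s2), (r3, s3), (r4, s3), (r5, s3).
R accepts in {r5} and S accepts in {s0, s1}; no reachable pair has both components accepting, so no string drives both machines to acceptance simultaneously and L(R) ∩ L(S) = ∅.
So no string is accepted by both, and the intersection is empty.

Yes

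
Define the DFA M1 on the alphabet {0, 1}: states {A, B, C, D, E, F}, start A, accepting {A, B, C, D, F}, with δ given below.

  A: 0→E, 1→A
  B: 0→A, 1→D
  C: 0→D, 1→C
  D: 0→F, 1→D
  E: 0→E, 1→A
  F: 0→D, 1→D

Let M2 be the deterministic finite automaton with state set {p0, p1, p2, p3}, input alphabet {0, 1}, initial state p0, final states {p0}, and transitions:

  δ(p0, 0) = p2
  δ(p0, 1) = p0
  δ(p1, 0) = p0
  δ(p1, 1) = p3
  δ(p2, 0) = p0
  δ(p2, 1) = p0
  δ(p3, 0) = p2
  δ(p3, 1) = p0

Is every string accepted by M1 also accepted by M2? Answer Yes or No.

Yes

Exploring the product automaton M1 × M2 from the start pair (A, p0), following both machines on each input symbol, reaches 3 state pairs: (A, p0), (E, p2), (E, p0).
M1 accepts in {A, B, C, D, F} and M2 accepts in {p0}. The reachable pairs whose M1-component is accepting are (A, p0); in each of them the M2-component is accepting too, so the product for L(M1) \ L(M2) (M1-component accepting, M2-component rejecting) has no reachable accepting pair and the difference is empty.
Hence every string in L(M1) is also in L(M2).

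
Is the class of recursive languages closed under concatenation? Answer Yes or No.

Yes

For an input of length n, try each of the n+1 split points, running the decider for L₁ on the prefix and the decider for L₂ on the suffix; accept if some split succeeds. Finitely many halting sub-runs, so this decides L₁L₂.
So the recursive languages are closed under concatenation.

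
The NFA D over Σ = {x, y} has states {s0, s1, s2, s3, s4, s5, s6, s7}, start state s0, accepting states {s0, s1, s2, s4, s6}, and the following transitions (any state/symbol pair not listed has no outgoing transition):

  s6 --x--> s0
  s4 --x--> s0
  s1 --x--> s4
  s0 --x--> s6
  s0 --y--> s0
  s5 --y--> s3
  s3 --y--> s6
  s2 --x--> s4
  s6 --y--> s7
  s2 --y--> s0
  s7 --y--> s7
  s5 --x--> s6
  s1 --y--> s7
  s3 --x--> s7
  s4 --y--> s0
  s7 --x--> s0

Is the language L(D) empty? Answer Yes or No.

No

The empty string ε is accepted: the run s0 ends in the accepting state s0.
Since at least one string is accepted, L(D) is not empty.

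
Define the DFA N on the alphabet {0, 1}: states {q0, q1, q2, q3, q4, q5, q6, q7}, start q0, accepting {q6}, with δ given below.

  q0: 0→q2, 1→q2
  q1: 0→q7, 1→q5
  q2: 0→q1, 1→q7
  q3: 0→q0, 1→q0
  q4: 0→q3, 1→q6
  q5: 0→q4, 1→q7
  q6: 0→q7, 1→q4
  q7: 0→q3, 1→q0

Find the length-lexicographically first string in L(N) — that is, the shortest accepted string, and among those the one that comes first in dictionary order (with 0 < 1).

00101

A breadth-first search from q0 reaches an accepting state first via the path q0 → q2 → q1 → q5 → q4 → q6 on input 00101.
No string of length < 5 is accepted (BFS exhausts all shorter strings without reaching an accepting state), and 00101 is the lexicographically least accepting string of length 5.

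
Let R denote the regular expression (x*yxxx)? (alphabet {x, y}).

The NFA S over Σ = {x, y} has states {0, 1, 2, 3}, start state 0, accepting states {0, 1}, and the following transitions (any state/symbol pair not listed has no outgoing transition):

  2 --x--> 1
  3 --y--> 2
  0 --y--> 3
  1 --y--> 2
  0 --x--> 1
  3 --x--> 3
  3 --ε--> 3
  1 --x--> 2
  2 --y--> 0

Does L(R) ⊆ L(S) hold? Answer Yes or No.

The string yxxx is in L(R) but not in L(S).
So L(R) ⊄ L(S).

No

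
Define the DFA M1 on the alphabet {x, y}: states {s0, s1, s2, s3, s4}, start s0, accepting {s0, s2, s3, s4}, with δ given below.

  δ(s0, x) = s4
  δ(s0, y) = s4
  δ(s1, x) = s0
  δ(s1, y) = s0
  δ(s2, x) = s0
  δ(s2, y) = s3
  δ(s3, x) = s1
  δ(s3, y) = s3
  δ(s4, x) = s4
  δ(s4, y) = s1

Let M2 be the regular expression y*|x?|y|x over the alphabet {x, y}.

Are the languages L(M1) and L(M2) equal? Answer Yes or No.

No

The string xx is accepted by M1 but rejected by M2.
So L(M1) ≠ L(M2).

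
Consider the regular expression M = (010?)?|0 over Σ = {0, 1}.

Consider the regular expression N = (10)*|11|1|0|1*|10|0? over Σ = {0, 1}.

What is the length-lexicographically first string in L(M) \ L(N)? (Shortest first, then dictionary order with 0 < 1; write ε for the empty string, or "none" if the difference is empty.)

The string 01 is accepted by M but not by N.
No shorter string lies in the difference, and 01 is the lexicographically first length-2 string in L(M) \ L(N).

01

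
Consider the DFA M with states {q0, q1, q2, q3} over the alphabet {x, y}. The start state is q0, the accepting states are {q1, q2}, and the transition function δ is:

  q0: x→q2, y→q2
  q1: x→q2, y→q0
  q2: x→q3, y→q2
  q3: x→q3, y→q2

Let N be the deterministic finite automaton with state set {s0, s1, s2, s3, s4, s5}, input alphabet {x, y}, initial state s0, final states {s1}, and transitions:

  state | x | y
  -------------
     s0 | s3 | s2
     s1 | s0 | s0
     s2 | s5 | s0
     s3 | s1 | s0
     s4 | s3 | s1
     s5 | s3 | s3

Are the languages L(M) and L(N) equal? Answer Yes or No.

No

The string x is accepted by M but rejected by N.
So L(M) ≠ L(N).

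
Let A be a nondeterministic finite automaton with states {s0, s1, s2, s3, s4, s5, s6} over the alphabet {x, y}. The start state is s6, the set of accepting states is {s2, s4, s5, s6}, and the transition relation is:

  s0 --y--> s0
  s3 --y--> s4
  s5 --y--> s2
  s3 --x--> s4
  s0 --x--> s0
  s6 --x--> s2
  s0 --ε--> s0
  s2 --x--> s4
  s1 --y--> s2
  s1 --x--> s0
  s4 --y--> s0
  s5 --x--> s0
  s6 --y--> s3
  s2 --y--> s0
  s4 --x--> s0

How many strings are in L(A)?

The useful subgraph on states {s2, s3, s4, s6} is acyclic, so L(A) is finite; the longest accepting path visits 3 useful states, giving maximum string length 2.
Counting accepting paths from s6 by length: 1 of length 0, 1 of length 1, 3 of length 2. Total 5.

5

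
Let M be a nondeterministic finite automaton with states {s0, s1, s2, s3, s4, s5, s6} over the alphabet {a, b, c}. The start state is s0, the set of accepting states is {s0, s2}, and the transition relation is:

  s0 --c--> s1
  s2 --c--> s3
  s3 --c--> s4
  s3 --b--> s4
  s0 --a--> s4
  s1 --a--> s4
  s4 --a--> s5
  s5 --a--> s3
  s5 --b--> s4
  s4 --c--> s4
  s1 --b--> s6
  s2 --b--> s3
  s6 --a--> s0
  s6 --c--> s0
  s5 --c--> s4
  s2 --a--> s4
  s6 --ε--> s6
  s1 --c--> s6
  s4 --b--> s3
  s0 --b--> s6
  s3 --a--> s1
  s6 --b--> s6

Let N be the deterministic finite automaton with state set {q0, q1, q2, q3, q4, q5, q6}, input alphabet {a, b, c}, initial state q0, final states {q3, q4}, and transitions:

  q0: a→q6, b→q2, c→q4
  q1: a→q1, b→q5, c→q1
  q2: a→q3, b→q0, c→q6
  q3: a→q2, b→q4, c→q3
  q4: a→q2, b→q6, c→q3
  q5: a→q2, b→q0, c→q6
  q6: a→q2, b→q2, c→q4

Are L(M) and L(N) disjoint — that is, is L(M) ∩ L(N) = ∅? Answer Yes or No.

No

The string ba is accepted by both M and N.
Hence L(M) ∩ L(N) ≠ ∅.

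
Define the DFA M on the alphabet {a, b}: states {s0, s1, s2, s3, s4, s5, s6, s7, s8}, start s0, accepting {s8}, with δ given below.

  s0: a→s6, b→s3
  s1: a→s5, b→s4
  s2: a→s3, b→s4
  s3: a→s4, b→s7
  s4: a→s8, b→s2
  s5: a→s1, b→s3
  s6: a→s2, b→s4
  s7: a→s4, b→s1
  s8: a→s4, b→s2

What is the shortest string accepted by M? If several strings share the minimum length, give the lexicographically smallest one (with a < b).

A breadth-first search from s0 reaches an accepting state first via the path s0 → s6 → s4 → s8 on input aba.
No string of length < 3 is accepted (BFS exhausts all shorter strings without reaching an accepting state), and aba is the lexicographically least accepting string of length 3.

aba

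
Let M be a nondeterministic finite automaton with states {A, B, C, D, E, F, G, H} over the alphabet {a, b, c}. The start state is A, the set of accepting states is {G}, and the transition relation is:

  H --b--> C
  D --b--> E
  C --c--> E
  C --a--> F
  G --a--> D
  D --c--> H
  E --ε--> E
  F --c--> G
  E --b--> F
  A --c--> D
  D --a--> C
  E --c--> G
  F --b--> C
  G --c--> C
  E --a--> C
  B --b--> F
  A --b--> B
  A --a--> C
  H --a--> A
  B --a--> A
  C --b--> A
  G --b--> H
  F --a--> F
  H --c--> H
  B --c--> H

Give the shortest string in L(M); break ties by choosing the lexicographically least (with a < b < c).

A breadth-first search from A reaches an accepting state first via the path A → C → F → G on input aac.
No string of length < 3 is accepted (BFS exhausts all shorter strings without reaching an accepting state), and aac is the lexicographically least accepting string of length 3.

aac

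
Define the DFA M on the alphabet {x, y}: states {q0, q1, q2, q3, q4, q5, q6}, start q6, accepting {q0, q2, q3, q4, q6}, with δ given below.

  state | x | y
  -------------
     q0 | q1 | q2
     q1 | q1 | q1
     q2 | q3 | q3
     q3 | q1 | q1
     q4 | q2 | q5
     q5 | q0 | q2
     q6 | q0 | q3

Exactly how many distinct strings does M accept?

The useful subgraph on states {q0, q2, q3, q6} is acyclic, so L(M) is finite; the longest accepting path visits 4 useful states, giving maximum string length 3.
Counting accepting paths from q6 by length: 1 of length 0, 2 of length 1, 1 of length 2, 2 of length 3. Total 6.

6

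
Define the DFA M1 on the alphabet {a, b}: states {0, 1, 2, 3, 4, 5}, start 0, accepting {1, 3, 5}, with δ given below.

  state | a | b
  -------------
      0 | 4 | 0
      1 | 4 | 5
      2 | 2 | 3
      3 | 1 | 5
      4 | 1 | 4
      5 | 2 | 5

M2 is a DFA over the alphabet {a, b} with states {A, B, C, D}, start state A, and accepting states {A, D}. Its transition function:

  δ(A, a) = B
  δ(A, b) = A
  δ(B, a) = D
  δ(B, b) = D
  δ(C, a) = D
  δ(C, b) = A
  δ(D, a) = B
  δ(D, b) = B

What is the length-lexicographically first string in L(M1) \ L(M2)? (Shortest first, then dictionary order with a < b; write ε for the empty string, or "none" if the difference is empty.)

The string aab is accepted by M1 but not by M2.
No shorter string lies in the difference, and aab is the lexicographically first length-3 string in L(M1) \ L(M2).

aab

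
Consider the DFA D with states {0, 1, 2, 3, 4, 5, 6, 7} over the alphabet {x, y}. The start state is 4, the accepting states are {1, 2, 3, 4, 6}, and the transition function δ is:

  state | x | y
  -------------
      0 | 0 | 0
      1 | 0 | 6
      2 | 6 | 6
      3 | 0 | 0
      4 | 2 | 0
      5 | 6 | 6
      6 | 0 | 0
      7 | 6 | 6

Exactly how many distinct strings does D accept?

The useful subgraph on states {2, 4, 6} is acyclic, so L(D) is finite; the longest accepting path visits 3 useful states, giving maximum string length 2.
Counting accepting paths from 4 by length: 1 of length 0, 1 of length 1, 2 of length 2. Total 4.

4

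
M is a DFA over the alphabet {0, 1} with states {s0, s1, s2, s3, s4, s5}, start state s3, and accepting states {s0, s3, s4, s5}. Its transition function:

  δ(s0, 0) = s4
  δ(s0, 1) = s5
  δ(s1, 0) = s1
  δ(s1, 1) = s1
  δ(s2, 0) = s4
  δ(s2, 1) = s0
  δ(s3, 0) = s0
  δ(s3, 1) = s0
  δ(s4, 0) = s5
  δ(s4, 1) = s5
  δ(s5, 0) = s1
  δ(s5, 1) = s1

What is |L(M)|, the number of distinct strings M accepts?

11

The useful subgraph on states {s0, s3, s4, s5} is acyclic, so L(M) is finite; the longest accepting path visits 4 useful states, giving maximum string length 3.
Counting accepting paths from s3 by length: 1 of length 0, 2 of length 1, 4 of length 2, 4 of length 3. Total 11.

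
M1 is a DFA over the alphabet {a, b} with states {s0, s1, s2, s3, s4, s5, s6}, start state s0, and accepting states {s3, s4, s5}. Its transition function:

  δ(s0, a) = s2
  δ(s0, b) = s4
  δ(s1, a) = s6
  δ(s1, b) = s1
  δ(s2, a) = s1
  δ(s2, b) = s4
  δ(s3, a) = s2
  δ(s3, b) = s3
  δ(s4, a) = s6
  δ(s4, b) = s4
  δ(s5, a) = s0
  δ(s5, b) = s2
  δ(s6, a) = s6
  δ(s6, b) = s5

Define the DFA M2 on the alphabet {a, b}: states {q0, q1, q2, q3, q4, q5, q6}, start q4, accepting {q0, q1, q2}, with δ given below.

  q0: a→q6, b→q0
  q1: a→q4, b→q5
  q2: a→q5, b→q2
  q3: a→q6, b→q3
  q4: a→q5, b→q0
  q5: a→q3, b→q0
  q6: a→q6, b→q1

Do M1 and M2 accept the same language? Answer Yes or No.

Yes

Exploring the product automaton M1 × M2 from the start pair (s0, q4), following both machines on each input symbol, reaches 6 state pairs: (s0, q4), (s2, q5), (s4, q0), (s1, q3), (s6, q6), (s5, q1).
M1 accepts in {s3, s4, s5} and M2 accepts in {q0, q1, q2}. In every reachable pair the two components are either both accepting — (s4, q0), (s5, q1) — or both non-accepting, so no string is accepted by exactly one of the machines: L(M1) \ L(M2) and L(M2) \ L(M1) are both empty.
Hence every string is accepted by M1 iff it is accepted by M2, and the two languages coincide.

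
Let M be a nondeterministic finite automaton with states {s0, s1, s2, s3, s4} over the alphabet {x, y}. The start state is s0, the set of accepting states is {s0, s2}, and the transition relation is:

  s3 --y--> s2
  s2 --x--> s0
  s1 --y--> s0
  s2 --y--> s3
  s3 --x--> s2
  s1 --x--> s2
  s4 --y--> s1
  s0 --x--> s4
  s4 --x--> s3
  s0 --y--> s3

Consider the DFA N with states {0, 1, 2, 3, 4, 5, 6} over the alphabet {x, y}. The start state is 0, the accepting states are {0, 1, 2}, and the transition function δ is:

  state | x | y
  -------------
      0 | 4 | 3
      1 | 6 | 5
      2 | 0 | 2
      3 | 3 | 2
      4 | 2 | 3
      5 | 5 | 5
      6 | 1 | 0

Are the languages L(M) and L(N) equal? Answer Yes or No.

The string yx is accepted by M but rejected by N.
So L(M) ≠ L(N).

No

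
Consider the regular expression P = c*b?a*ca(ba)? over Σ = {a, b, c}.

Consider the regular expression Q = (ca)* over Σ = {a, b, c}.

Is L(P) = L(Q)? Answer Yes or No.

No

The string aca is accepted by P but rejected by Q.
So L(P) ≠ L(Q).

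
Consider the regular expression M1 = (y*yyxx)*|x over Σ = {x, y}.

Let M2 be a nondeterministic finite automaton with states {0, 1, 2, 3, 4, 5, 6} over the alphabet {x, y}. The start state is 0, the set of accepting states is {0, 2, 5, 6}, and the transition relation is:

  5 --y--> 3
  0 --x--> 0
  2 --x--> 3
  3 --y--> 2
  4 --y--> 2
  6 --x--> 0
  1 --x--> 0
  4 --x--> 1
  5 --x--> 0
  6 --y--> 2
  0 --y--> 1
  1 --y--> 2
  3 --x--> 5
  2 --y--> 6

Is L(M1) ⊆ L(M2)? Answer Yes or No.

Converting the expression M1 to a DFA (subset construction, then merging equivalent states) gives the minimal DFA with states {r0, r1, r2, r3, r4, r5, r6}, start state r0, accepting states {r0, r1, r6} and transitions r0: x→r1, y→r2; r1: x→r3, y→r3; r2: x→r3, y→r4; r3: x→r3, y→r3; r4: x→r5, y→r4; r5: x→r6, y→r3; r6: x→r3, y→r2.
Exploring the product automaton M1 × M2 from the start pair (r0, 0), following both machines on each input symbol, reaches 16 state pairs: (r0, 0), (r1, 0), (r2, 1), (r3, 0), (r3, 1), (r4, 2), (r3, 2), (r5, 3), (r4, 6), (r3, 3), (r3, 6), (r6, 5), (r5, 0), (r3, 5), (r2, 3), (r6, 0).
M1 accepts in {r0, r1, r6} and M2 accepts in {0, 2, 5, 6}. The reachable pairs whose M1-component is accepting are (r0, 0), (r1, 0), (r6, 5), (r6, 0); in each of them the M2-component is accepting too, so the product for L(M1) \ L(M2) (M1-component accepting, M2-component rejecting) has no reachable accepting pair and the difference is empty.
Hence every string in L(M1) is also in L(M2).

Yes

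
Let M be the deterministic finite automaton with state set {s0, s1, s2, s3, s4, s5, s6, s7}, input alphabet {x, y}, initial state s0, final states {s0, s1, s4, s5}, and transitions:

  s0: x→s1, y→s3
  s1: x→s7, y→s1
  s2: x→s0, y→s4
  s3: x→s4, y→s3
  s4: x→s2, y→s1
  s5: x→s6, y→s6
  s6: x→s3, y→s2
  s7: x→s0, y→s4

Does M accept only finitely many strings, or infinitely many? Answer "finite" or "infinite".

State s1 is reachable from the start and can reach an accepting state, and it lies on the cycle s1 → s1.
Traversing that cycle any number of times yields accepted strings of unbounded length, so the language is infinite.

infinite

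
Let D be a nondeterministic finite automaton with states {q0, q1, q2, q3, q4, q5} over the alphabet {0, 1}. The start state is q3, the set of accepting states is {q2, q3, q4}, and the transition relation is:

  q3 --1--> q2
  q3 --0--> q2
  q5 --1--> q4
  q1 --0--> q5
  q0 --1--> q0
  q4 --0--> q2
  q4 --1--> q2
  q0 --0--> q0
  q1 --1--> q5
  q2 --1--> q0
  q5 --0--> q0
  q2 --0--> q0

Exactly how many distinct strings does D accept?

The useful subgraph on states {q2, q3} is acyclic, so L(D) is finite; the longest accepting path visits 2 useful states, giving maximum string length 1.
Counting accepting paths from q3 by length: 1 of length 0, 2 of length 1. Total 3.

3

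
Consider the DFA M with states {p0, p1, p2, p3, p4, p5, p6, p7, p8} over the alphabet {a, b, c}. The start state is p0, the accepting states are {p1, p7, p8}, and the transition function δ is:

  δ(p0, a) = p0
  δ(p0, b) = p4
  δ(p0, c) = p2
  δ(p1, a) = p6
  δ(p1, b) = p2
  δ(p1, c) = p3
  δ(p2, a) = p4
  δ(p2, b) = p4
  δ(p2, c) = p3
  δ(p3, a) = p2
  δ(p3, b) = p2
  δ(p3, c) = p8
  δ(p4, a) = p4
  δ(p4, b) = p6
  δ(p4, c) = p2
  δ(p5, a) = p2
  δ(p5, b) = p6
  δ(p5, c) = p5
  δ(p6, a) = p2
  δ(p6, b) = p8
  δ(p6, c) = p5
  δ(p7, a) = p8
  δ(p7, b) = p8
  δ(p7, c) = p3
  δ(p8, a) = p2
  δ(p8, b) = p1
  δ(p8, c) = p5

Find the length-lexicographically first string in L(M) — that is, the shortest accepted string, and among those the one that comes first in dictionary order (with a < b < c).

A breadth-first search from p0 reaches an accepting state first via the path p0 → p4 → p6 → p8 on input bbb.
No string of length < 3 is accepted (BFS exhausts all shorter strings without reaching an accepting state), and bbb is the lexicographically least accepting string of length 3.

bbb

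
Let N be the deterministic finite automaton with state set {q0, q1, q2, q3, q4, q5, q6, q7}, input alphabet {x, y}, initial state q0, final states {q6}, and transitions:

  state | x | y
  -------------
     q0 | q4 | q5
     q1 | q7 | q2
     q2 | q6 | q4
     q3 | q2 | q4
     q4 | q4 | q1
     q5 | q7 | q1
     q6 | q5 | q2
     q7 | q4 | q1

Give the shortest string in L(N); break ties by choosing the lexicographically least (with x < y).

A breadth-first search from q0 reaches an accepting state first via the path q0 → q4 → q1 → q2 → q6 on input xyyx.
No string of length < 4 is accepted (BFS exhausts all shorter strings without reaching an accepting state), and xyyx is the lexicographically least accepting string of length 4.

xyyx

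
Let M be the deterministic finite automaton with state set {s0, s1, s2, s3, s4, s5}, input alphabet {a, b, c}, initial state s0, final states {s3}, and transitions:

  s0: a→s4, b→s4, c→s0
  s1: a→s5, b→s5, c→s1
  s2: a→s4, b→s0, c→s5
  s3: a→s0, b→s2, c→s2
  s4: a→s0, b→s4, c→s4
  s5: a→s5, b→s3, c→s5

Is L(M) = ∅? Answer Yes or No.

The states reachable from the start state are {s0, s4}.
None of the accepting states {s3} is reachable, so no string is accepted and L(M) = ∅.

Yes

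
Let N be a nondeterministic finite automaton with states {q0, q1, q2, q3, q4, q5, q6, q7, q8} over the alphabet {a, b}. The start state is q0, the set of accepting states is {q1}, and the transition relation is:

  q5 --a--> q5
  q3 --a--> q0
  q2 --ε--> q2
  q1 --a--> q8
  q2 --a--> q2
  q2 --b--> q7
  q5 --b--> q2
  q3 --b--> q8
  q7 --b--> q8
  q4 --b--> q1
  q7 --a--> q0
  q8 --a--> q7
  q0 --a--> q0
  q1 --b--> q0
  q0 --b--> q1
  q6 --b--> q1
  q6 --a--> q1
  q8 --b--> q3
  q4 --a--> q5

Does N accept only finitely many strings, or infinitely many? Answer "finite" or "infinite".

State q0 is reachable from the start and can reach an accepting state, and it lies on the cycle q0 → q0.
Traversing that cycle any number of times yields accepted strings of unbounded length, so the language is infinite.

infinite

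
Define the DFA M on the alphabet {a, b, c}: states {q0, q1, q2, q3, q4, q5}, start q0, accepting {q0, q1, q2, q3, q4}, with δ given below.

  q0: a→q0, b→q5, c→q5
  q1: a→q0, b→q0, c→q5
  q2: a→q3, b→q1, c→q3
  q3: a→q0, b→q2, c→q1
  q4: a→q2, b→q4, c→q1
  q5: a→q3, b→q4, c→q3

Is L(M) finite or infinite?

State q0 is reachable from the start and can reach an accepting state, and it lies on the cycle q0 → q0.
Traversing that cycle any number of times yields accepted strings of unbounded length, so the language is infinite.

infinite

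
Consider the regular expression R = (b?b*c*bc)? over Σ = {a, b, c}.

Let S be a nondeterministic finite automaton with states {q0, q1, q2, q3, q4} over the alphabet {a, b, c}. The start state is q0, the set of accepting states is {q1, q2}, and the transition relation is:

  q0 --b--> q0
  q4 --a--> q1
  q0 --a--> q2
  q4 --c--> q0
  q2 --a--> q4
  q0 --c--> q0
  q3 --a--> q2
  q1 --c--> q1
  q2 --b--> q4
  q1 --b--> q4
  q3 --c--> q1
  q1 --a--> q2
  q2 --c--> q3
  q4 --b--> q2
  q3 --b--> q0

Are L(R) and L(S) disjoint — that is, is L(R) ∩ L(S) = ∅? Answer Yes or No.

Converting the expression R to a DFA (subset construction, then merging equivalent states) gives the minimal DFA with states {r0, r1, r2, r3, r4, r5, r6}, start state r0, accepting states {r0, r4, r6} and transitions r0: a→r1, b→r2, c→r3; r1: a→r1, b→r1, c→r1; r2: a→r1, b→r2, c→r4; r3: a→r1, b→r5, c→r3; r4: a→r1, b→r5, c→r3; r5: a→r1, b→r1, c→r6; r6: a→r1, b→r1, c→r1.
Exploring the product automaton R × S from the start pair (r0, q0), following both machines on each input symbol, reaches 11 state pairs: (r0, q0), (r1, q2), (r2, q0), (r3, q0), (r1, q4), (r1, q3), (r4, q0), (r5, q0), (r1, q1), (r1, q0), (r6, q0).
R accepts in {r0, r4, r6} and S accepts in {q1, q2}; no reachable pair has both components accepting, so no string drives both machines to acceptance simultaneously and L(R) ∩ L(S) = ∅.
So no string is accepted by both, and the intersection is empty.

Yes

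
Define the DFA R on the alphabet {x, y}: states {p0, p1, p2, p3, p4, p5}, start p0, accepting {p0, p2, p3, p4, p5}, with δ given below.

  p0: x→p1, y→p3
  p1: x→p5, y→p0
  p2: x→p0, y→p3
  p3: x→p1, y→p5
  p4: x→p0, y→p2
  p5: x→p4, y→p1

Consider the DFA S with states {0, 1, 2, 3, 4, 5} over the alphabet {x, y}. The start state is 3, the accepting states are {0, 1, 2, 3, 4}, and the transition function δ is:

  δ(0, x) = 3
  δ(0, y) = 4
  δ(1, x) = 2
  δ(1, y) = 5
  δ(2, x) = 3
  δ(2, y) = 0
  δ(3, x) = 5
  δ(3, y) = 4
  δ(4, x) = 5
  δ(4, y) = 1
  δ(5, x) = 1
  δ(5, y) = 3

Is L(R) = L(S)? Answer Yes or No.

Yes

Exploring the product automaton R × S from the start pair (p0, 3), following both machines on each input symbol, reaches 6 state pairs: (p0, 3), (p1, 5), (p3, 4), (p5, 1), (p4, 2), (p2, 0).
R accepts in {p0, p2, p3, p4, p5} and S accepts in {0, 1, 2, 3, 4}. In every reachable pair the two components are either both accepting — (p0, 3), (p3, 4), (p5, 1), (p4, 2), (p2, 0) — or both non-accepting, so no string is accepted by exactly one of the machines: L(R) \ L(S) and L(S) \ L(R) are both empty.
Hence every string is accepted by R iff it is accepted by S, and the two languages coincide.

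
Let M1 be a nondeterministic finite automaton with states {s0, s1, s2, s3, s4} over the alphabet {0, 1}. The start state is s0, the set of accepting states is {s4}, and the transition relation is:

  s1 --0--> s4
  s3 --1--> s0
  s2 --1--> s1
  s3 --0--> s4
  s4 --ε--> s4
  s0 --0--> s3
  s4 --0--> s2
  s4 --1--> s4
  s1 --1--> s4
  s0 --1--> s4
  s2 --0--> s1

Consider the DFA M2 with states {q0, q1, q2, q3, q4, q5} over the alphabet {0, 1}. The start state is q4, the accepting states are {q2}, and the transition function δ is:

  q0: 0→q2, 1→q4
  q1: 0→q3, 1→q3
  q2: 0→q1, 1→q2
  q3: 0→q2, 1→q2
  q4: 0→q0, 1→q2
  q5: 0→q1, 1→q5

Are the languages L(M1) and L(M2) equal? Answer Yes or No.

Yes

Exploring the product automaton M1 × M2 from the start pair (s0, q4), following both machines on each input symbol, reaches 5 state pairs: (s0, q4), (s3, q0), (s4, q2), (s2, q1), (s1, q3).
M1 accepts in {s4} and M2 accepts in {q2}. In every reachable pair the two components are either both accepting — (s4, q2) — or both non-accepting, so no string is accepted by exactly one of the machines: L(M1) \ L(M2) and L(M2) \ L(M1) are both empty.
Hence every string is accepted by M1 iff it is accepted by M2, and the two languages coincide.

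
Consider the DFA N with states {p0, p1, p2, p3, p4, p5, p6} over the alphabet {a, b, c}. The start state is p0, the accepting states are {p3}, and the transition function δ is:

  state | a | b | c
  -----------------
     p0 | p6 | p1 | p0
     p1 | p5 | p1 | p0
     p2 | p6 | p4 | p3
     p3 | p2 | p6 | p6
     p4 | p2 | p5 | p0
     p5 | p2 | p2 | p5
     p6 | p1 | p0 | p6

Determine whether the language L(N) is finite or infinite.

State p0 is reachable from the start and can reach an accepting state, and it lies on the cycle p0 → p0.
Traversing that cycle any number of times yields accepted strings of unbounded length, so the language is infinite.

infinite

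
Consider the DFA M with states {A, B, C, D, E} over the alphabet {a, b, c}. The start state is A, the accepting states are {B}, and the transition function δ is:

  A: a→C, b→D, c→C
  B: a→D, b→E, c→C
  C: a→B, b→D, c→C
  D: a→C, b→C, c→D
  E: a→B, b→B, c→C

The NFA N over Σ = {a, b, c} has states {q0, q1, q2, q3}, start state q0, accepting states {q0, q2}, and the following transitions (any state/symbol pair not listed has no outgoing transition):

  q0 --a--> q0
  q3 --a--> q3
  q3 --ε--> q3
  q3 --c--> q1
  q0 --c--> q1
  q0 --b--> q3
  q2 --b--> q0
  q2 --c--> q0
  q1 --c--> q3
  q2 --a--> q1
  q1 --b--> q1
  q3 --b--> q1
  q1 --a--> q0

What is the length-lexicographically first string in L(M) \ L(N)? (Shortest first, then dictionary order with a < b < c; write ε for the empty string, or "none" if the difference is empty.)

The string baa is accepted by M but not by N.
No shorter string lies in the difference, and baa is the lexicographically first length-3 string in L(M) \ L(N).

baa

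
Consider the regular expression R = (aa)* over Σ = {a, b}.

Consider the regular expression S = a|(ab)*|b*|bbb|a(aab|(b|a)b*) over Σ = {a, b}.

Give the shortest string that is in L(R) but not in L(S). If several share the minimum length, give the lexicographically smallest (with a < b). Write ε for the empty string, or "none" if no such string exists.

aaaa

The string aaaa is accepted by R but not by S.
No shorter string lies in the difference, and aaaa is the lexicographically first length-4 string in L(R) \ L(S).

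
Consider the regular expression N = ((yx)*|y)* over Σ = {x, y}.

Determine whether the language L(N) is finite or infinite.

infinite

The expression contains a Kleene star applied to a subexpression that matches at least one nonempty string, so it matches strings of unbounded length.
Hence L(N) is infinite.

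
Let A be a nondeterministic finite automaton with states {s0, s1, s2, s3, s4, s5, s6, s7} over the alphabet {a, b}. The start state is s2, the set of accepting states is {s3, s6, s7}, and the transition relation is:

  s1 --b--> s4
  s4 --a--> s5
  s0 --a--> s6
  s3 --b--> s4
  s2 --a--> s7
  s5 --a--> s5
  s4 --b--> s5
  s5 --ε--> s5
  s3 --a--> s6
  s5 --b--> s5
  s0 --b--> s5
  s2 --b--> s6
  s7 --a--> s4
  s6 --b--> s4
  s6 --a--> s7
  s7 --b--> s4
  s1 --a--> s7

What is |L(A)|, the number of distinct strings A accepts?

The useful subgraph on states {s2, s6, s7} is acyclic, so L(A) is finite; the longest accepting path visits 3 useful states, giving maximum string length 2.
Counting accepting paths from s2 by length: 2 of length 1, 1 of length 2. Total 3.

3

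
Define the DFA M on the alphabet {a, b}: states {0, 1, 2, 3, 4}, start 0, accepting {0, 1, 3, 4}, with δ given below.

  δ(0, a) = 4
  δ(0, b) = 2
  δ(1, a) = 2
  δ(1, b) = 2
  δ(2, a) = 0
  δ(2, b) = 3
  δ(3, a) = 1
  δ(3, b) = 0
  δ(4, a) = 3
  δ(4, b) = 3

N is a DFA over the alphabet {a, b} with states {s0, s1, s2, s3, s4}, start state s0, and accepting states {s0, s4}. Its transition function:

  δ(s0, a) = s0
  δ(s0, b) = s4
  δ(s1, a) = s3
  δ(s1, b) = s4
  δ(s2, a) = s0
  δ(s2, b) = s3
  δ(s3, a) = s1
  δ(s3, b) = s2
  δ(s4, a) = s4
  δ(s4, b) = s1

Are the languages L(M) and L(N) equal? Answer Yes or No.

No

The string bb is accepted by M but rejected by N.
So L(M) ≠ L(N).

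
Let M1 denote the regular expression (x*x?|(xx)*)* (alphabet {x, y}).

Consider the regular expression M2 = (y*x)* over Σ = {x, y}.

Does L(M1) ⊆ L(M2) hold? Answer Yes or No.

Yes

Converting the expression M1 to a DFA (subset construction, then merging equivalent states) gives the minimal DFA with states {r0, r1}, start state r0, accepting states {r0} and transitions r0: x→r0, y→r1; r1: x→r1, y→r1.
Converting the expression M2 to a DFA (subset construction, then merging equivalent states) gives the minimal DFA with states {t0, t1}, start state t0, accepting states {t0} and transitions t0: x→t0, y→t1; t1: x→t0, y→t1.
Exploring the product automaton M1 × M2 from the start pair (r0, t0), following both machines on each input symbol, reaches 3 state pairs: (r0, t0), (r1, t1), (r1, t0).
M1 accepts in {r0} and M2 accepts in {t0}. The reachable pairs whose M1-component is accepting are (r0, t0); in each of them the M2-component is accepting too, so the product for L(M1) \ L(M2) (M1-component accepting, M2-component rejecting) has no reachable accepting pair and the difference is empty.
Hence every string in L(M1) is also in L(M2).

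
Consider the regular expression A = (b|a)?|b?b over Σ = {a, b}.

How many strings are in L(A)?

The expression has no Kleene star, so L(A) is finite. Expanding the alternatives gives {ε, a, b, bb}.
That is 1 of length 0, 2 of length 1, 1 of length 2: 4 strings in all.

4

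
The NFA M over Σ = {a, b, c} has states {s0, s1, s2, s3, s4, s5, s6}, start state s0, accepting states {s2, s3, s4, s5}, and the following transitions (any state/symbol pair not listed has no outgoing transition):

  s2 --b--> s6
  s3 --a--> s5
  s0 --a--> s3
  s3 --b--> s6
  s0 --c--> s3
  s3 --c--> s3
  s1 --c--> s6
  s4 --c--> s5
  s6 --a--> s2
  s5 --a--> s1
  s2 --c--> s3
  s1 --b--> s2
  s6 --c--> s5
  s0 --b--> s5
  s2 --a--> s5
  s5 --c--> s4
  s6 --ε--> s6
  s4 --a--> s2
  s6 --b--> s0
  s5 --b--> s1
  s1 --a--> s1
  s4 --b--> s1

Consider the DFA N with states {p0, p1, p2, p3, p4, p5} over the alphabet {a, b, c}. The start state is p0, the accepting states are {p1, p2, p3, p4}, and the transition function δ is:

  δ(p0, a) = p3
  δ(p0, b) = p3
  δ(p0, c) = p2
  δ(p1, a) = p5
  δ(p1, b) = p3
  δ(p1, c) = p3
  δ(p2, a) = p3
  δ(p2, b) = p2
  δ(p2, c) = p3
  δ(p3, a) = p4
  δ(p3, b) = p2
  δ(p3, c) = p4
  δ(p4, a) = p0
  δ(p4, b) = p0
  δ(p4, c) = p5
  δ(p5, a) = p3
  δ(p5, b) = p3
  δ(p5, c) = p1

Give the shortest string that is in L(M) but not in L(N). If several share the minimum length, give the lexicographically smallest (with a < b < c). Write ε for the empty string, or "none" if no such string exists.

The string aac is accepted by M but not by N.
No shorter string lies in the difference, and aac is the lexicographically first length-3 string in L(M) \ L(N).

aac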